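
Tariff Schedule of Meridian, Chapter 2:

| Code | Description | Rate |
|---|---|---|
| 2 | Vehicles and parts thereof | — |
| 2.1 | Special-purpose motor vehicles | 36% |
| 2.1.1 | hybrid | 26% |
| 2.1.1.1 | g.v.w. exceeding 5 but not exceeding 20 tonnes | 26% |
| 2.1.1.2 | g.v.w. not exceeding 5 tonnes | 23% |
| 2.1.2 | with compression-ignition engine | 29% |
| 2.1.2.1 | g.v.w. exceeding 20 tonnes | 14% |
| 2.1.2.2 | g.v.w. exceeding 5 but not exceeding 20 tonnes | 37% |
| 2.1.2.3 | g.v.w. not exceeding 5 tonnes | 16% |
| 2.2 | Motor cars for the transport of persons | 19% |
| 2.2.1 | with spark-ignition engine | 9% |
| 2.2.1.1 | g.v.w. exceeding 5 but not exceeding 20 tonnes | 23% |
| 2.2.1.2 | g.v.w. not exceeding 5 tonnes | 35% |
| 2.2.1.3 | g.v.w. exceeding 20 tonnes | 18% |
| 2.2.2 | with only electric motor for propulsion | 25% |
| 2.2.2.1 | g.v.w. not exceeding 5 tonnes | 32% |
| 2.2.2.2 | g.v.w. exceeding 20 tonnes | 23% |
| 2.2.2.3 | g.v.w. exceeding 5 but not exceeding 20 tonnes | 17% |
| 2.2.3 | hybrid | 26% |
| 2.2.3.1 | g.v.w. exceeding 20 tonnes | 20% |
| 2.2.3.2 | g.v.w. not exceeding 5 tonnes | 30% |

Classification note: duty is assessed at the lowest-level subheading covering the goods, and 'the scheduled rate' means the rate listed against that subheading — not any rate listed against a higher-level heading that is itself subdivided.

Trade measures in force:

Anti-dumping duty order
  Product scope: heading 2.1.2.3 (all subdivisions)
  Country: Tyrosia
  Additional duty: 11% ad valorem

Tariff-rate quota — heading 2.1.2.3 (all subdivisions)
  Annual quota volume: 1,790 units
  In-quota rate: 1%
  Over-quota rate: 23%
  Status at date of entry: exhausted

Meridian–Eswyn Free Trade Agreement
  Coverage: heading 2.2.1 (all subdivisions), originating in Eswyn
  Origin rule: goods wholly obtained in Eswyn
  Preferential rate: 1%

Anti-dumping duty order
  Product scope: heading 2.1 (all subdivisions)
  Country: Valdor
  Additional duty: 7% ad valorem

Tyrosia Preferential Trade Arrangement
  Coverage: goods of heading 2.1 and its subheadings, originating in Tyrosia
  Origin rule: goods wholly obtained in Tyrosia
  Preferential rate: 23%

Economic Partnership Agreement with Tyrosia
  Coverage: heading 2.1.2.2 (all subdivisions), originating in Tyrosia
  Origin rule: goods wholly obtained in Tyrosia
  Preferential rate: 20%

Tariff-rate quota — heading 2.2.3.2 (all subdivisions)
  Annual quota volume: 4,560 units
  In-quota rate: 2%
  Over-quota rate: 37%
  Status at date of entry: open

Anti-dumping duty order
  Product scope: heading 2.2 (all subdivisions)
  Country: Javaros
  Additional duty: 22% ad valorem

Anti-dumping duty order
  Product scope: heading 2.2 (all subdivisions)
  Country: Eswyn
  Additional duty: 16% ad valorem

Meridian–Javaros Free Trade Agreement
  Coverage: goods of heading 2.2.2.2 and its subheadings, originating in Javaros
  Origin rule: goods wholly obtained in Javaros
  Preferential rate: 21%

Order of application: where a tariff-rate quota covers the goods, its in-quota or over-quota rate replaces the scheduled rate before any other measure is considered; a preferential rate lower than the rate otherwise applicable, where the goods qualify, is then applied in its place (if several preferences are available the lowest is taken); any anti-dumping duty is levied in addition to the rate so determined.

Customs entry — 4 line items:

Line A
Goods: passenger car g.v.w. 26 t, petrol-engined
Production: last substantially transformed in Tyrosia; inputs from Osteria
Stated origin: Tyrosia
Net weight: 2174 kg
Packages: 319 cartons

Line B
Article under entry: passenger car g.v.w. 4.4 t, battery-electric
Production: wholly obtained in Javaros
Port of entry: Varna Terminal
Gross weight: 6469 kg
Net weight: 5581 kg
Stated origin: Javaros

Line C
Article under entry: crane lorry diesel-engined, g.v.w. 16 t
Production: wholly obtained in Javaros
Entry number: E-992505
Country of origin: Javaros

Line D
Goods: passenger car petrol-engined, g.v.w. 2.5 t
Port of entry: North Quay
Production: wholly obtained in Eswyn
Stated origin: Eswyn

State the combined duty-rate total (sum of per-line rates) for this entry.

126%

Line A: passenger car → 2.2; petrol-engined → 2.2.1; g.v.w. 26 t → 2.2.1.3. Scheduled 18%. Tyrosia agreement on 2.1: 2.2.1.3 not covered; Tyrosia agreement on 2.1.2.2: 2.2.1.3 not covered. → 18%.
Line B: passenger car → 2.2; battery-electric → 2.2.2; g.v.w. 4.4 t → 2.2.2.1. Scheduled 32%. Javaros agreement on 2.2.2.2: 2.2.2.1 not covered; anti-dumping (Javaros, 2.2): +22%; total 32% + 22% = 54%. → 54%.
Line C: crane lorry → 2.1; diesel-engined → 2.1.2; g.v.w. 16 t → 2.1.2.2. Scheduled 37%. Javaros agreement on 2.2.2.2: 2.1.2.2 not covered. → 37%.
Line D: passenger car → 2.2; petrol-engined → 2.2.1; g.v.w. 2.5 t → 2.2.1.2. Scheduled 35%. Eswyn agreement on 2.2.1: wholly obtained → 1% available; preferential 1%; anti-dumping (Eswyn, 2.2): +16%; total 1% + 16% = 17%. → 17%.
Sum: 18% + 54% + 37% + 17% = 126%.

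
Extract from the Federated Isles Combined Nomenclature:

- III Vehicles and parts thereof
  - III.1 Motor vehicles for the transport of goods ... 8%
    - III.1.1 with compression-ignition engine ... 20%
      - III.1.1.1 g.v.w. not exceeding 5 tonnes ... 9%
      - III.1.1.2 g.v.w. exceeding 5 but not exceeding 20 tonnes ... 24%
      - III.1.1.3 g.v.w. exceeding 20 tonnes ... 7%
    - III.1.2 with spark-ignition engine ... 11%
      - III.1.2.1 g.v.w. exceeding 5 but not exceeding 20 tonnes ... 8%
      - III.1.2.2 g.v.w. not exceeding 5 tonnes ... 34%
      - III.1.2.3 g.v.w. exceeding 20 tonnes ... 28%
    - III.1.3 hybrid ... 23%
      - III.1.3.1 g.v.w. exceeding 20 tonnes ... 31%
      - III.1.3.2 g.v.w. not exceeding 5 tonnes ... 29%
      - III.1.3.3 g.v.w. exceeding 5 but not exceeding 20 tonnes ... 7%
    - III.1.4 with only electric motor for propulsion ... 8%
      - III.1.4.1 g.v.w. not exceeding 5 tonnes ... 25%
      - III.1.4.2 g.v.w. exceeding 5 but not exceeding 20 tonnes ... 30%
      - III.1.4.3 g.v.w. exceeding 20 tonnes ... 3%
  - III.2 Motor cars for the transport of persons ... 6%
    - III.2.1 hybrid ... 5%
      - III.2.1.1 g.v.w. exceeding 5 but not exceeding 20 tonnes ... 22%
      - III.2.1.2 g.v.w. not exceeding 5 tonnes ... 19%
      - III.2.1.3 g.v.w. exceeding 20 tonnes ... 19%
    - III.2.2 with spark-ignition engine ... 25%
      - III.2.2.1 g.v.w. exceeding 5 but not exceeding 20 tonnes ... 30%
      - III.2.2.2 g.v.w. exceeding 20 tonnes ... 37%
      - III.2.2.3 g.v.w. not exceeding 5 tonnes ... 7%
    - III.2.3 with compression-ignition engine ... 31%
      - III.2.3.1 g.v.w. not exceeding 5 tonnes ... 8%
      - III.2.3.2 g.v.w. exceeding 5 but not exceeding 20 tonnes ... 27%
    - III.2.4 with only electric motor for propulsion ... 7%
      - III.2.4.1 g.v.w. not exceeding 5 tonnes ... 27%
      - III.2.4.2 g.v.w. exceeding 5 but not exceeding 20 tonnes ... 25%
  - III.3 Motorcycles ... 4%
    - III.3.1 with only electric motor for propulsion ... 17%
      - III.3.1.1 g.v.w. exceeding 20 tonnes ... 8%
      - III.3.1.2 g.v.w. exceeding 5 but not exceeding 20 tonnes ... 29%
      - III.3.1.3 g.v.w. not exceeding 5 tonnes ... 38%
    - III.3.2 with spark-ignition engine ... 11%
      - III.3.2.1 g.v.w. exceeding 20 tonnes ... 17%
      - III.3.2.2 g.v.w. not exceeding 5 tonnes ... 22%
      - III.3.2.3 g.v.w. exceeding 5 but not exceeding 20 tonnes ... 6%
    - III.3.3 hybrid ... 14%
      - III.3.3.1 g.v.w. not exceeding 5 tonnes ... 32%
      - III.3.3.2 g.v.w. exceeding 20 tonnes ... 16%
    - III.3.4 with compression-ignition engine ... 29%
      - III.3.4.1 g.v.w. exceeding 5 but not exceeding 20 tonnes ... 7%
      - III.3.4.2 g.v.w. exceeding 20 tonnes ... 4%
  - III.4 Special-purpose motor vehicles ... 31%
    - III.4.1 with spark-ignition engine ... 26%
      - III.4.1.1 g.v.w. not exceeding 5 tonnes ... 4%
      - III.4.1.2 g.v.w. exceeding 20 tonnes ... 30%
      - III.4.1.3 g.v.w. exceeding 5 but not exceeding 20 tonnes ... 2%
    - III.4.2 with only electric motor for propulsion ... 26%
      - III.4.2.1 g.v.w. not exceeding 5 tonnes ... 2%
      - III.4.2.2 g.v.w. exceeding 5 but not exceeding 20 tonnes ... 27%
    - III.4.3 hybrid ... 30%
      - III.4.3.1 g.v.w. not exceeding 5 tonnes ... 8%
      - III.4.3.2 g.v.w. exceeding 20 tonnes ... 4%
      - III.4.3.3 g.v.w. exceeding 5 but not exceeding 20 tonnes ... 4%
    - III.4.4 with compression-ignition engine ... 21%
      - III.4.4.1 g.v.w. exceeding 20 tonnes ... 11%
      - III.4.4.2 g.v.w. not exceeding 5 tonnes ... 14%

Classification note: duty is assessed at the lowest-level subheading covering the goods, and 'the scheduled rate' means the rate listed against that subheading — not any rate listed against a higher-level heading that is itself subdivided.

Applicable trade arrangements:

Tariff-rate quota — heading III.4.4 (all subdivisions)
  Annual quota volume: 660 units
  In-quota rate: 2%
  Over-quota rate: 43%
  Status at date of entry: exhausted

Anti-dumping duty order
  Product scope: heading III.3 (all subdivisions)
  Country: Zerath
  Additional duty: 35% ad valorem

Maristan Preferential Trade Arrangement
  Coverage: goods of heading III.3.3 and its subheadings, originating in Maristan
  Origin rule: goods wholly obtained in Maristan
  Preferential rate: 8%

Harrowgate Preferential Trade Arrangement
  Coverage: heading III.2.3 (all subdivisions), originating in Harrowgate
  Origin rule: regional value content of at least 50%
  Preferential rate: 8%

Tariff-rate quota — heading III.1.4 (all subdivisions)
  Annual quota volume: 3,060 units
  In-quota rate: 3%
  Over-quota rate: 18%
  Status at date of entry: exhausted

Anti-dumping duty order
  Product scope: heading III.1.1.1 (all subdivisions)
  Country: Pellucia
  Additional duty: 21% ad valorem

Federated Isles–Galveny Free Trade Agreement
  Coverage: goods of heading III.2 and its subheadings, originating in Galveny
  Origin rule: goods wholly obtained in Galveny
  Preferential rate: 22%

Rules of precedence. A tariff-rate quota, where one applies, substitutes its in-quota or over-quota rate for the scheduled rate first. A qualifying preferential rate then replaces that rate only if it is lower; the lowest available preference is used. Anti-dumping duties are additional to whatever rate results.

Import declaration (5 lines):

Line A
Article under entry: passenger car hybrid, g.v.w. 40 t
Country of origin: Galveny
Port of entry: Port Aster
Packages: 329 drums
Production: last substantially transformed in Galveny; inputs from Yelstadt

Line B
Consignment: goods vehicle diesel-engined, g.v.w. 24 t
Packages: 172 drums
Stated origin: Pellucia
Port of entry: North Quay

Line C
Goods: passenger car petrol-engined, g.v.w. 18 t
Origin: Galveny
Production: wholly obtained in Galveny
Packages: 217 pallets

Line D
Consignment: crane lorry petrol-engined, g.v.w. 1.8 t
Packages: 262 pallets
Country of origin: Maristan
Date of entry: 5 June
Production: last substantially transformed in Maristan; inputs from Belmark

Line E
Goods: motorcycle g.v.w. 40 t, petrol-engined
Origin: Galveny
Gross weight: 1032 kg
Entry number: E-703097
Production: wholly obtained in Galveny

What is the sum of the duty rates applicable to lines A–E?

69%

Line A: passenger car → III.2; hybrid → III.2.1; g.v.w. 40 t → III.2.1.3. Scheduled 19%. Galveny agreement on III.2: not wholly obtained. → 19%.
Line B: goods vehicle → III.1; diesel-engined → III.1.1; g.v.w. 24 t → III.1.1.3. Scheduled 7%. No special measure applies. → 7%.
Line C: passenger car → III.2; petrol-engined → III.2.2; g.v.w. 18 t → III.2.2.1. Scheduled 30%. Galveny agreement on III.2: wholly obtained → 22% available; preferential 22%. → 22%.
Line D: crane lorry → III.4; petrol-engined → III.4.1; g.v.w. 1.8 t → III.4.1.1. Scheduled 4%. Maristan agreement on III.3.3: III.4.1.1 not covered. → 4%.
Line E: motorcycle → III.3; petrol-engined → III.3.2; g.v.w. 40 t → III.3.2.1. Scheduled 17%. Galveny agreement on III.2: III.3.2.1 not covered. → 17%.
Sum: 19% + 7% + 22% + 4% + 17% = 69%.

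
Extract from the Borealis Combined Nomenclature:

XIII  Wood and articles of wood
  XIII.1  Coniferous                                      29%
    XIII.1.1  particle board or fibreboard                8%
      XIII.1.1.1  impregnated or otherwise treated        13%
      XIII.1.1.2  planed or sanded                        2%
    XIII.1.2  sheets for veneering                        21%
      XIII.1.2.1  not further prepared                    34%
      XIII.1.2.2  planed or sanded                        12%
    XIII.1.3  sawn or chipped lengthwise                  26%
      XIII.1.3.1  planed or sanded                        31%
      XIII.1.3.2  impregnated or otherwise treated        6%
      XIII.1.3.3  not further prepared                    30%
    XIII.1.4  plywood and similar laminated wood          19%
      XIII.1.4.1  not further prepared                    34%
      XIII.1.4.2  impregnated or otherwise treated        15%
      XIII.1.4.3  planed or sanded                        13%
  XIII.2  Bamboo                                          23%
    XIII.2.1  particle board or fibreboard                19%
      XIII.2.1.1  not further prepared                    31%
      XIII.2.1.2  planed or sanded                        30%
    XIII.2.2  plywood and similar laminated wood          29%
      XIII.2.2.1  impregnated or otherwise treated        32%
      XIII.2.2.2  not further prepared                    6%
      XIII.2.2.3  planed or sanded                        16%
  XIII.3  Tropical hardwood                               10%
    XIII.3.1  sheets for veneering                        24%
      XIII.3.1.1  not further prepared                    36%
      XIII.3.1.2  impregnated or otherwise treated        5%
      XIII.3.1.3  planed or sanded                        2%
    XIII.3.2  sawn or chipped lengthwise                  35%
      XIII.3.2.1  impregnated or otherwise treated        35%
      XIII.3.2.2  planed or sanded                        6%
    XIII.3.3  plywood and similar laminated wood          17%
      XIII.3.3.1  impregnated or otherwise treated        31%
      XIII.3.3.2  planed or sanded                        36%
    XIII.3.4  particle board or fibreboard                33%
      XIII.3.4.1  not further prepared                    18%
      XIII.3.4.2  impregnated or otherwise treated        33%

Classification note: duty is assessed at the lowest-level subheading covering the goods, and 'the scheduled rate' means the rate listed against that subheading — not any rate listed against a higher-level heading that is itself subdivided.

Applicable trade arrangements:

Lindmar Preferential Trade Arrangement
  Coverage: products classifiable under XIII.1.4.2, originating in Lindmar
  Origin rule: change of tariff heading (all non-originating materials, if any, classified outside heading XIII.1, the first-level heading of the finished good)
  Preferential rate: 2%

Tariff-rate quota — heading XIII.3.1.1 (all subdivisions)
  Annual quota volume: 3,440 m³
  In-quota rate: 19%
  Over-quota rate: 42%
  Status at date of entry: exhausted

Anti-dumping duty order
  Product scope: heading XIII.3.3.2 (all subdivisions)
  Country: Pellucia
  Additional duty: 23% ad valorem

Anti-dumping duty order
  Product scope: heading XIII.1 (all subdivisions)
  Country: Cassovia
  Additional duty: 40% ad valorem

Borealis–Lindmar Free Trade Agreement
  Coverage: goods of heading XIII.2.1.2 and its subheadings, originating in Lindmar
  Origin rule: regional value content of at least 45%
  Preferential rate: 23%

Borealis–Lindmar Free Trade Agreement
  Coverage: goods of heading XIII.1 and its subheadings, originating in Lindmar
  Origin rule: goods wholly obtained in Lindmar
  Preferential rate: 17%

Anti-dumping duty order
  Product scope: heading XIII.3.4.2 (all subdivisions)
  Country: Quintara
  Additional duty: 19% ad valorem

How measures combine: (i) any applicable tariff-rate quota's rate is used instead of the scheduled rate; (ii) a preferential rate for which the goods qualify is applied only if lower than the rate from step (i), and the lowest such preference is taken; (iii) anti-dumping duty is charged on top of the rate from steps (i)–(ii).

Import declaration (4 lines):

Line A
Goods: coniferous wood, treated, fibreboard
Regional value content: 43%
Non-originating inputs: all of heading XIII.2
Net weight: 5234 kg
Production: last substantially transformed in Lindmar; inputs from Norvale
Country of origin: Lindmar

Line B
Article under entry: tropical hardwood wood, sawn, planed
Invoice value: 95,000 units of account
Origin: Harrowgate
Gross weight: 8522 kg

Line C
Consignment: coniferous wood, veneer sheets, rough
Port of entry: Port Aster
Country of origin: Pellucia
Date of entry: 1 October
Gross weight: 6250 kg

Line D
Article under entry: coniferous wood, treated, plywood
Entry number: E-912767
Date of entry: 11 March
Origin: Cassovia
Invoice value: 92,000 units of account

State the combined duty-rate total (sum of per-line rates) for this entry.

108%

Line A: coniferous → XIII.1; fibreboard → XIII.1.1; treated → XIII.1.1.1. Scheduled 13%. Lindmar agreement on XIII.1.4.2: XIII.1.1.1 not covered; Lindmar agreement on XIII.2.1.2: XIII.1.1.1 not covered; Lindmar agreement on XIII.1: not wholly obtained. → 13%.
Line B: tropical hardwood → XIII.3; sawn → XIII.3.2; planed → XIII.3.2.2. Scheduled 6%. No special measure applies. → 6%.
Line C: coniferous → XIII.1; veneer sheets → XIII.1.2; rough → XIII.1.2.1. Scheduled 34%. No special measure applies. → 34%.
Line D: coniferous → XIII.1; plywood → XIII.1.4; treated → XIII.1.4.2. Scheduled 15%. anti-dumping (Cassovia, XIII.1): +40%; total 15% + 40% = 55%. → 55%.
Sum: 13% + 6% + 34% + 55% = 108%.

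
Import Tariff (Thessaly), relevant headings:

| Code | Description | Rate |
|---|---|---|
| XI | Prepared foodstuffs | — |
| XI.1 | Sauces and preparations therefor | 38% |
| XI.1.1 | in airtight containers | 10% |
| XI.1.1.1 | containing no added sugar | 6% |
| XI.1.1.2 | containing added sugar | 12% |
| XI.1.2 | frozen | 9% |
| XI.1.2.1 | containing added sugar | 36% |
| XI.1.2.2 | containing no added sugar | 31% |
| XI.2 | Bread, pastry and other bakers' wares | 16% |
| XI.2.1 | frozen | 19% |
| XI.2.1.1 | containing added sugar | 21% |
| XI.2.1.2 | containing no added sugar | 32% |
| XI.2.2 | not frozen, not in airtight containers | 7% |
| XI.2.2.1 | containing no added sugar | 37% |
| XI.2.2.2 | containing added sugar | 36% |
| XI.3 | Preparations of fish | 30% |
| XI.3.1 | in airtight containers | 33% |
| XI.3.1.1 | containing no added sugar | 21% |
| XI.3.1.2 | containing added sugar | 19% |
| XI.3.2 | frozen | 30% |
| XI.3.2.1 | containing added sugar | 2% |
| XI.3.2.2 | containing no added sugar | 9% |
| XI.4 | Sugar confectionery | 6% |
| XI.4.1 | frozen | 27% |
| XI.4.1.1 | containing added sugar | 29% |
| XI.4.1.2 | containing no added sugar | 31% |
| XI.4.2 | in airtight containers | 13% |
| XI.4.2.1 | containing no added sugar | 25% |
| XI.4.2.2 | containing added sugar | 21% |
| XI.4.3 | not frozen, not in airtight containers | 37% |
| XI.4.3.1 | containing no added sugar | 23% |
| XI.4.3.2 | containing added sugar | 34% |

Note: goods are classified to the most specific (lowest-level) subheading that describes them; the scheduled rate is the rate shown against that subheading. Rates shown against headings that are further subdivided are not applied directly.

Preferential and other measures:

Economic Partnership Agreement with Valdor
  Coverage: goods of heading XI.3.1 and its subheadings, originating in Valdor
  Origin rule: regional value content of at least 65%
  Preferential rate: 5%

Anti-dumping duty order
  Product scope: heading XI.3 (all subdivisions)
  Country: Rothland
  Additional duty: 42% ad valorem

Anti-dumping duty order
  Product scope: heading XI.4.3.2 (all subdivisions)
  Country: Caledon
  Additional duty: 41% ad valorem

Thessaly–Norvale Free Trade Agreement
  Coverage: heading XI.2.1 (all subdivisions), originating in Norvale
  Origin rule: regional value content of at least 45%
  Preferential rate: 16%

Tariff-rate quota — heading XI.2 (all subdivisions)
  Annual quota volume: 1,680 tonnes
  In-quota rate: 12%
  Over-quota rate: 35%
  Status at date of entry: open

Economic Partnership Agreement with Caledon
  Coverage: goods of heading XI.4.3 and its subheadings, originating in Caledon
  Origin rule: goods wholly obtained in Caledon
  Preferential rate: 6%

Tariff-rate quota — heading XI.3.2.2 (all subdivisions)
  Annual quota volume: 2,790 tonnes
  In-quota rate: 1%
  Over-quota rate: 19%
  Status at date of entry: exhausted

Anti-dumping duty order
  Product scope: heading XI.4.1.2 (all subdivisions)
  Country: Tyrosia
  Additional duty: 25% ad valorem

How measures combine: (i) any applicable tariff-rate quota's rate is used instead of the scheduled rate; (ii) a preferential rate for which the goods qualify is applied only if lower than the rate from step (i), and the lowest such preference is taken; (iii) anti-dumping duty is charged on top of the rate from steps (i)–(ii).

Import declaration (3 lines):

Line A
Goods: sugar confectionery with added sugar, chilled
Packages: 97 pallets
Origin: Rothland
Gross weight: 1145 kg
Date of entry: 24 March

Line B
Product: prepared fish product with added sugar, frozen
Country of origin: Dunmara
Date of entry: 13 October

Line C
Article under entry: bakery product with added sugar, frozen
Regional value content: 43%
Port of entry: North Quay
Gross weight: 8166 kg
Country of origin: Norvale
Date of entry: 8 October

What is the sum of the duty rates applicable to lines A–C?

48%

Line A: sugar confectionery → XI.4; chilled → XI.4.3; with added sugar → XI.4.3.2. Scheduled 34%. No special measure applies. → 34%.
Line B: prepared fish product → XI.3; frozen → XI.3.2; with added sugar → XI.3.2.1. Scheduled 2%. No special measure applies. → 2%.
Line C: bakery product → XI.2; frozen → XI.2.1; with added sugar → XI.2.1.1. Scheduled 21%. quota on XI.2 open → in-quota 12%; Norvale agreement on XI.2.1: RVC < 45%. → 12%.
Sum: 34% + 2% + 12% = 48%.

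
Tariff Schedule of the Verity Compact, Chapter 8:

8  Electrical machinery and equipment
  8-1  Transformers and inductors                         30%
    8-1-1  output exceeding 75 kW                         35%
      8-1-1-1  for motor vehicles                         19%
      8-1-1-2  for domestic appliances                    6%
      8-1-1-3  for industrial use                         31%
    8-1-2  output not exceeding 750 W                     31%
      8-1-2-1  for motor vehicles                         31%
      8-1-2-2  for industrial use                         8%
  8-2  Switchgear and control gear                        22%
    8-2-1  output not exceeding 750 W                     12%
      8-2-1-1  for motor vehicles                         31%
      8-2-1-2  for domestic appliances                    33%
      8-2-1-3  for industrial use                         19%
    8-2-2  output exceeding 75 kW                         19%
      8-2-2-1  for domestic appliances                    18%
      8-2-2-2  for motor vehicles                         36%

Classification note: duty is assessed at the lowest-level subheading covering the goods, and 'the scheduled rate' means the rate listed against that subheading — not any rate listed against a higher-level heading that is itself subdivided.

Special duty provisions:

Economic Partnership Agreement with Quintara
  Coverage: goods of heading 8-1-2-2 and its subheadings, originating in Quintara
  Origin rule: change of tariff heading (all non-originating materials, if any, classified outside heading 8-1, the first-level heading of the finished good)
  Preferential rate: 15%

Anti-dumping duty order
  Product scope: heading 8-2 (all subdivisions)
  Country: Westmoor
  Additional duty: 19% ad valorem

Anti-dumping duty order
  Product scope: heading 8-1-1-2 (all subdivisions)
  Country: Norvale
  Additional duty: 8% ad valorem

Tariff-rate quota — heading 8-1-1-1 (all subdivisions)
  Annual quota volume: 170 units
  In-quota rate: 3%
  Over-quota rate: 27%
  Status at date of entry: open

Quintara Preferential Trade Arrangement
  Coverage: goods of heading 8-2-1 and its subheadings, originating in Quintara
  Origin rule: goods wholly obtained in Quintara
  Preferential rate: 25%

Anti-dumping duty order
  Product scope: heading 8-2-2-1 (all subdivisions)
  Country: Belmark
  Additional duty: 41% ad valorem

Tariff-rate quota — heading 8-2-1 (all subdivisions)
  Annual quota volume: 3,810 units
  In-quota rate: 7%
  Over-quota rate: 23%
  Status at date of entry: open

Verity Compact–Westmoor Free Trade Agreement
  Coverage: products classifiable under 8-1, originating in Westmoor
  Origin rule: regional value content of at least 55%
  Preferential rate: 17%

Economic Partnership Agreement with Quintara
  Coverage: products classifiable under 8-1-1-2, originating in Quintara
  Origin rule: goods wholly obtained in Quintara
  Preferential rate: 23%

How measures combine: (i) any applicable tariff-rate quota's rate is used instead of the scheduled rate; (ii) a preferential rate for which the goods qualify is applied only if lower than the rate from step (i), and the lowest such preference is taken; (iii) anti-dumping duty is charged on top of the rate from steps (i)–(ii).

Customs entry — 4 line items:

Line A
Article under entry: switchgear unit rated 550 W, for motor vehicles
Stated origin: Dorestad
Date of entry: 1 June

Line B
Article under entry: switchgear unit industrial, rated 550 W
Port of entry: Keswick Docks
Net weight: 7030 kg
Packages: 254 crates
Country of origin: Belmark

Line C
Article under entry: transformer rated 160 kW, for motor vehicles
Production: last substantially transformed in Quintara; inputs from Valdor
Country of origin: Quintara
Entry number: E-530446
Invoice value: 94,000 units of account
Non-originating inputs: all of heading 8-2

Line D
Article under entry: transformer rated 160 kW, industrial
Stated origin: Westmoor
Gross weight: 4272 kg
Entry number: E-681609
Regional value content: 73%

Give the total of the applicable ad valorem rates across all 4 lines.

34%

Line A: switchgear unit → 8-2; rated 550 W → 8-2-1; for motor vehicles → 8-2-1-1. Scheduled 31%. quota on 8-2-1 open → in-quota 7%. → 7%.
Line B: switchgear unit → 8-2; rated 550 W → 8-2-1; industrial → 8-2-1-3. Scheduled 19%. quota on 8-2-1 open → in-quota 7%. → 7%.
Line C: transformer → 8-1; rated 160 kW → 8-1-1; for motor vehicles → 8-1-1-1. Scheduled 19%. quota on 8-1-1-1 open → in-quota 3%; Quintara agreement on 8-1-2-2: 8-1-1-1 not covered; Quintara agreement on 8-2-1: 8-1-1-1 not covered; Quintara agreement on 8-1-1-2: 8-1-1-1 not covered. → 3%.
Line D: transformer → 8-1; rated 160 kW → 8-1-1; industrial → 8-1-1-3. Scheduled 31%. Westmoor agreement on 8-1: RVC ≥ 55% → 17% available; preferential 17%. → 17%.
Sum: 7% + 7% + 3% + 17% = 34%.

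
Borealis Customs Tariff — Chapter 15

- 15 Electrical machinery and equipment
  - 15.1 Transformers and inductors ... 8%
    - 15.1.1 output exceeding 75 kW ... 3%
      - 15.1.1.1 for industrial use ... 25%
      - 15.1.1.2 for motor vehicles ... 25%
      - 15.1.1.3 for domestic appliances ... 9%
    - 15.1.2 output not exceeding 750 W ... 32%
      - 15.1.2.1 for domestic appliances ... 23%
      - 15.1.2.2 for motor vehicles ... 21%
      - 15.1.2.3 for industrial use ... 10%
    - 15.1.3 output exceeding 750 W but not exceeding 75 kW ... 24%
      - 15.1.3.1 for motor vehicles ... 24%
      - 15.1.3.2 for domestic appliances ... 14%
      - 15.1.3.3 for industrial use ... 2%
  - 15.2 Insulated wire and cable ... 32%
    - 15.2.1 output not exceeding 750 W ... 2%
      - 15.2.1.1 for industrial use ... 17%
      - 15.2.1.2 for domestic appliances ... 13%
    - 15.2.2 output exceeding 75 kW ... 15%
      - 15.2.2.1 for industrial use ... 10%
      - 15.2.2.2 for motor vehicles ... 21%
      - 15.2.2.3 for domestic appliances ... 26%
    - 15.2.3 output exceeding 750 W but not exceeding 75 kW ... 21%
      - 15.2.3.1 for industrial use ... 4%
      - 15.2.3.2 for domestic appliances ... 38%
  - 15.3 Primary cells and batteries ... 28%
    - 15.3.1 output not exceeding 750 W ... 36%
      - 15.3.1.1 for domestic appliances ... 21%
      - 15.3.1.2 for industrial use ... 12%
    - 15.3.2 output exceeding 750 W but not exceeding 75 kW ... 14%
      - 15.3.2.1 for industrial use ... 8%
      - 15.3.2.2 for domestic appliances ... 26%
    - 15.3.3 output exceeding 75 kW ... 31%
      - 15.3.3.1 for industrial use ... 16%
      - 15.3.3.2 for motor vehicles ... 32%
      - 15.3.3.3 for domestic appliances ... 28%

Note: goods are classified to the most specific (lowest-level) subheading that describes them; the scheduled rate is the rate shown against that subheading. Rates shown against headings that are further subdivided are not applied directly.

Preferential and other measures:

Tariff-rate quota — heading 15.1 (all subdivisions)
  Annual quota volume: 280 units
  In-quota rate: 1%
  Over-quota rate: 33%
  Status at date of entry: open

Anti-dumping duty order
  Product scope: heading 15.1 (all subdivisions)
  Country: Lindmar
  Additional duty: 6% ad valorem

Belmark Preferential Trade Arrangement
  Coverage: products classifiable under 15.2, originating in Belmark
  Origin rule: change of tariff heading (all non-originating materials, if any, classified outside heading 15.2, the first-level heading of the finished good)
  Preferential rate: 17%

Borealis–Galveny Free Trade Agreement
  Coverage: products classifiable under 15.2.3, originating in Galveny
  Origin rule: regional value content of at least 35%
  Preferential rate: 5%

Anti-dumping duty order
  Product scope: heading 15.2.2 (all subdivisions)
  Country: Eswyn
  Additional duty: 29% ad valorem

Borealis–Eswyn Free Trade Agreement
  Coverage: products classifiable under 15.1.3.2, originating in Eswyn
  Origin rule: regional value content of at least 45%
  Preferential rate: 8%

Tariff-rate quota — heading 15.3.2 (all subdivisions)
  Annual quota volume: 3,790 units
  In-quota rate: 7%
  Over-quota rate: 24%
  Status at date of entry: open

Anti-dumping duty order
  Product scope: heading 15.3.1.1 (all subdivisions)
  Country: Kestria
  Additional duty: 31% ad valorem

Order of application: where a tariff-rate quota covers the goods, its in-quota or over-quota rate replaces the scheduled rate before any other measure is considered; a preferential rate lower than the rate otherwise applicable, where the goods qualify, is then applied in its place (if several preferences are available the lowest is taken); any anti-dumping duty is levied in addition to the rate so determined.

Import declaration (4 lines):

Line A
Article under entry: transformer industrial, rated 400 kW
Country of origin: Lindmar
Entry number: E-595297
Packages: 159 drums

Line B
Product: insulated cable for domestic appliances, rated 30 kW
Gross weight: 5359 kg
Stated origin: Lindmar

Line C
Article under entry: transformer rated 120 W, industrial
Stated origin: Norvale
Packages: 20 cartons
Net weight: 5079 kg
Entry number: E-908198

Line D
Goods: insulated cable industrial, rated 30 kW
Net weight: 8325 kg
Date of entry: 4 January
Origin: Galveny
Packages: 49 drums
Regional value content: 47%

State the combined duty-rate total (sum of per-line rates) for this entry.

50%

Line A: transformer → 15.1; rated 400 kW → 15.1.1; industrial → 15.1.1.1. Scheduled 25%. quota on 15.1 open → in-quota 1%; anti-dumping (Lindmar, 15.1): +6%; total 1% + 6% = 7%. → 7%.
Line B: insulated cable → 15.2; rated 30 kW → 15.2.3; for domestic appliances → 15.2.3.2. Scheduled 38%. No special measure applies. → 38%.
Line C: transformer → 15.1; rated 120 W → 15.1.2; industrial → 15.1.2.3. Scheduled 10%. quota on 15.1 open → in-quota 1%. → 1%.
Line D: insulated cable → 15.2; rated 30 kW → 15.2.3; industrial → 15.2.3.1. Scheduled 4%. Galveny agreement on 15.2.3: RVC ≥ 35% → 5% available; preference 5% not lower than 4% → no reduction. → 4%.
Sum: 7% + 38% + 1% + 4% = 50%.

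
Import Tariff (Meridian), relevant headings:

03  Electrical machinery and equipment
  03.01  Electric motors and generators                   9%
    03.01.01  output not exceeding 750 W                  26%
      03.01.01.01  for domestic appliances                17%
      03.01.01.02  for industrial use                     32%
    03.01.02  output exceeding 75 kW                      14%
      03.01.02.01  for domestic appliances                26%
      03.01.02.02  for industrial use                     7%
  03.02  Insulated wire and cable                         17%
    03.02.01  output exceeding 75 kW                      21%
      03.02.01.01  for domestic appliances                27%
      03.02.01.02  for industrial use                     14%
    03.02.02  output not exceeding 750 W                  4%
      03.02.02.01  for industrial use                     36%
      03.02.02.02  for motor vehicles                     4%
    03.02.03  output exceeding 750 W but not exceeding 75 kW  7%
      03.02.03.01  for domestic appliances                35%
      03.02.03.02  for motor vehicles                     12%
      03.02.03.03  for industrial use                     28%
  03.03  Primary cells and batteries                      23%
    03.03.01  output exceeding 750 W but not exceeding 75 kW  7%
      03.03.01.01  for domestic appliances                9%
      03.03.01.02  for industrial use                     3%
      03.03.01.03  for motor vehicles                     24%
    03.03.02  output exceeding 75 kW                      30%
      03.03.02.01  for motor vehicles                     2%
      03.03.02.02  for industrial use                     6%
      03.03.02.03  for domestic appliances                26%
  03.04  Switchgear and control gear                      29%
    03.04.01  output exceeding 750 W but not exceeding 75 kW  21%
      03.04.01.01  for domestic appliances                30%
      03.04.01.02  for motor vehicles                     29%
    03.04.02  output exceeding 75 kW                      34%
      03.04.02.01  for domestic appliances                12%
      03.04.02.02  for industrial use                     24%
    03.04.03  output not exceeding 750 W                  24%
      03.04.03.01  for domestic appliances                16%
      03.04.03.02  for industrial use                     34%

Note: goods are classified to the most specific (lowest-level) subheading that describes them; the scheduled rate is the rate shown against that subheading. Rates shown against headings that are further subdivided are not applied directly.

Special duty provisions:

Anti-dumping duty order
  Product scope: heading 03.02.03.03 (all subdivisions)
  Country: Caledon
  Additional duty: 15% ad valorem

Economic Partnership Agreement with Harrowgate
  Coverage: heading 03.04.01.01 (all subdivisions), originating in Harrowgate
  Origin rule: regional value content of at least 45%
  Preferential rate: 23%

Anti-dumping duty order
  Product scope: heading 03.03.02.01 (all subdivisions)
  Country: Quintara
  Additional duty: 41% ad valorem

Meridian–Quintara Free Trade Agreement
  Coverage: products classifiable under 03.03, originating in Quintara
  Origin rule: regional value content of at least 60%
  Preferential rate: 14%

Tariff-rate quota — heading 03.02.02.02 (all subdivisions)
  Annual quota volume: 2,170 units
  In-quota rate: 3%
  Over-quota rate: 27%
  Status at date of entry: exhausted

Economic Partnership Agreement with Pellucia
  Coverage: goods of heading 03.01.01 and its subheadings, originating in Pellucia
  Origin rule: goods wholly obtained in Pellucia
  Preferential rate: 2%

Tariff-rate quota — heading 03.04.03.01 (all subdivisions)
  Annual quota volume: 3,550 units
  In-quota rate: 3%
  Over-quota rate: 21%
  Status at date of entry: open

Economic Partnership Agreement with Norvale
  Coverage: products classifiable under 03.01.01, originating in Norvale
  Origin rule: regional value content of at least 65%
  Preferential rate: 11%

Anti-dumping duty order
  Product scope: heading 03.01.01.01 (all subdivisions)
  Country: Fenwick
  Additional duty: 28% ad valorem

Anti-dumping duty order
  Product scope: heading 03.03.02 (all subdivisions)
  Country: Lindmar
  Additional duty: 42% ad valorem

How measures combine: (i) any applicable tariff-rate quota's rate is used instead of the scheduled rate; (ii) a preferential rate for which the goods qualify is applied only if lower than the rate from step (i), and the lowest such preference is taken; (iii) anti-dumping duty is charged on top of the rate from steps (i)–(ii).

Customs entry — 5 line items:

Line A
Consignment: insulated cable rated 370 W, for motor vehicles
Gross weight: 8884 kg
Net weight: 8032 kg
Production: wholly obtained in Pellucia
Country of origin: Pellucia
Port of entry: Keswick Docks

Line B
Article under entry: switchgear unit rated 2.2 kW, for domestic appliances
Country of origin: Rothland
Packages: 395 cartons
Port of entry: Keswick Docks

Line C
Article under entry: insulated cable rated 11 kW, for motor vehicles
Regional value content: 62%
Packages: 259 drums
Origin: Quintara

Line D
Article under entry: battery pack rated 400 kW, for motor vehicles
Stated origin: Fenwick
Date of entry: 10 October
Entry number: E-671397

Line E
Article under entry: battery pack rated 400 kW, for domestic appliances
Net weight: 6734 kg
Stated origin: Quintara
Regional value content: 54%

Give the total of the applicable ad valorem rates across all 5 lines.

97%

Line A: insulated cable → 03.02; rated 370 W → 03.02.02; for motor vehicles → 03.02.02.02. Scheduled 4%. quota on 03.02.02.02 exhausted → over-quota 27%; Pellucia agreement on 03.01.01: 03.02.02.02 not covered. → 27%.
Line B: switchgear unit → 03.04; rated 2.2 kW → 03.04.01; for domestic appliances → 03.04.01.01. Scheduled 30%. No special measure applies. → 30%.
Line C: insulated cable → 03.02; rated 11 kW → 03.02.03; for motor vehicles → 03.02.03.02. Scheduled 12%. Quintara agreement on 03.03: 03.02.03.02 not covered. → 12%.
Line D: battery pack → 03.03; rated 400 kW → 03.03.02; for motor vehicles → 03.03.02.01. Scheduled 2%. No special measure applies. → 2%.
Line E: battery pack → 03.03; rated 400 kW → 03.03.02; for domestic appliances → 03.03.02.03. Scheduled 26%. Quintara agreement on 03.03: RVC < 60%. → 26%.
Sum: 27% + 30% + 12% + 2% + 26% = 97%.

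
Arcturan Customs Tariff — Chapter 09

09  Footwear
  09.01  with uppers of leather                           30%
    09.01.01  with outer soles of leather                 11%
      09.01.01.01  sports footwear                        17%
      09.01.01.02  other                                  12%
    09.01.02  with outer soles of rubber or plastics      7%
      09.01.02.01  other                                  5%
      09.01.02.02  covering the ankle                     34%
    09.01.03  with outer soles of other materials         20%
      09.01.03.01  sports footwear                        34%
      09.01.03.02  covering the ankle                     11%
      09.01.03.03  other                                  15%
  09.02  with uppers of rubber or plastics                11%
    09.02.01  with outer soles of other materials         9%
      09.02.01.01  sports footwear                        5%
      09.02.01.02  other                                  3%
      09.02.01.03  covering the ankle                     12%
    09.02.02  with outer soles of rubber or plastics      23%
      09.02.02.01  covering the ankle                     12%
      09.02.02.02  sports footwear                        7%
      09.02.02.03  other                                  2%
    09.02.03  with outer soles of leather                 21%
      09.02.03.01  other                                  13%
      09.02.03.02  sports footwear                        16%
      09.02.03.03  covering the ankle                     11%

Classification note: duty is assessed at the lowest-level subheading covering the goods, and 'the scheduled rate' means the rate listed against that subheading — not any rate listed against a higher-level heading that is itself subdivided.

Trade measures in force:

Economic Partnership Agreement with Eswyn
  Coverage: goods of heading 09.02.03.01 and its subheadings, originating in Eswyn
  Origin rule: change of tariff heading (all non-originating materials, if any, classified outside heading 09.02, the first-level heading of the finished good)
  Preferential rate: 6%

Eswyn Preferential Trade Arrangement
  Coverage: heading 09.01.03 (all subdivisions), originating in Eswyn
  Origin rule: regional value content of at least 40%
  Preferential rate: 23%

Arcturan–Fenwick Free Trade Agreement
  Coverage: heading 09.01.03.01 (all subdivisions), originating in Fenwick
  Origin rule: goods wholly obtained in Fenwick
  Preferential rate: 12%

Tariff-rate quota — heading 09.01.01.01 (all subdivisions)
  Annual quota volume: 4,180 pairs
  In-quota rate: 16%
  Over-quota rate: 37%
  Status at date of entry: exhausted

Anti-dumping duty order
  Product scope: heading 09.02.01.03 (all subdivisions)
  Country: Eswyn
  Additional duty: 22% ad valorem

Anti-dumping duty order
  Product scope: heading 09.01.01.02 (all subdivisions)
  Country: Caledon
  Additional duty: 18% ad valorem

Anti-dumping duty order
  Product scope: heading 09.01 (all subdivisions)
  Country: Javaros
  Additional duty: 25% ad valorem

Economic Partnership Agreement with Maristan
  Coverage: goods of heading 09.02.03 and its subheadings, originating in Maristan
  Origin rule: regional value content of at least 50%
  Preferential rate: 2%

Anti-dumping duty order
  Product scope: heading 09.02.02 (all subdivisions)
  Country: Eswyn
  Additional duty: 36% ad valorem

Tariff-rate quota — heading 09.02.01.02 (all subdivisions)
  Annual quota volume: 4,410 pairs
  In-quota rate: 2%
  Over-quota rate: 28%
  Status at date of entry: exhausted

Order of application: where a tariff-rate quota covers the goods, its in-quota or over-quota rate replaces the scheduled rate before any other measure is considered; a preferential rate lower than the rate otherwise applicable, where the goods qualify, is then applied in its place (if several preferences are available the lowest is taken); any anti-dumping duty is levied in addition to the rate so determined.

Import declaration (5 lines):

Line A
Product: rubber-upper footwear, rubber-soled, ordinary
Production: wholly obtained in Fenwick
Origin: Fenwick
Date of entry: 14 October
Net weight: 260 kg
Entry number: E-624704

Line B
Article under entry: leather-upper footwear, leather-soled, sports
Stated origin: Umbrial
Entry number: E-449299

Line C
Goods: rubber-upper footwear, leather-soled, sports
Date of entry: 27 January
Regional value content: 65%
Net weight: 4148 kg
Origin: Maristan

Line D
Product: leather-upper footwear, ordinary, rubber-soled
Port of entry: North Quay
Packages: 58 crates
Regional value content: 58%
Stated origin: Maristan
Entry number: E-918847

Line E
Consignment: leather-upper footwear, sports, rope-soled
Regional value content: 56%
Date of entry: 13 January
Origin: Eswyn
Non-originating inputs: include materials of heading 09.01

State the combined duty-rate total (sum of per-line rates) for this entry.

Line A: rubber-upper → 09.02; rubber-soled → 09.02.02; ordinary → 09.02.02.03. Scheduled 2%. Fenwick agreement on 09.01.03.01: 09.02.02.03 not covered. → 2%.
Line B: leather-upper → 09.01; leather-soled → 09.01.01; sports → 09.01.01.01. Scheduled 17%. quota on 09.01.01.01 exhausted → over-quota 37%. → 37%.
Line C: rubber-upper → 09.02; leather-soled → 09.02.03; sports → 09.02.03.02. Scheduled 16%. Maristan agreement on 09.02.03: RVC ≥ 50% → 2% available; preferential 2%. → 2%.
Line D: leather-upper → 09.01; rubber-soled → 09.01.02; ordinary → 09.01.02.01. Scheduled 5%. Maristan agreement on 09.02.03: 09.01.02.01 not covered. → 5%.
Line E: leather-upper → 09.01; rope-soled → 09.01.03; sports → 09.01.03.01. Scheduled 34%. Eswyn agreement on 09.02.03.01: 09.01.03.01 not covered; Eswyn agreement on 09.01.03: RVC ≥ 40% → 23% available; preferential 23%. → 23%.
Sum: 2% + 37% + 2% + 5% + 23% = 69%.

69%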